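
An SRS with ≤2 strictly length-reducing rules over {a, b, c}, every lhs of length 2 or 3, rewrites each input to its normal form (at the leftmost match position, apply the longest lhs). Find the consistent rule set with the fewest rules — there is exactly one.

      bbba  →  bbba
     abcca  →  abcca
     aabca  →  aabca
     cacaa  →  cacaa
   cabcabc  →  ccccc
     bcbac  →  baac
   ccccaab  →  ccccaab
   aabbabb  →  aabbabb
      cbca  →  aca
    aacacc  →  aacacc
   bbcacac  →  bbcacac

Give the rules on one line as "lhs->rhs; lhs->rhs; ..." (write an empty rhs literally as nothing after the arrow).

cab->cc; cb->a

  | bbba
  | abcca
  | aabca
  | cacaa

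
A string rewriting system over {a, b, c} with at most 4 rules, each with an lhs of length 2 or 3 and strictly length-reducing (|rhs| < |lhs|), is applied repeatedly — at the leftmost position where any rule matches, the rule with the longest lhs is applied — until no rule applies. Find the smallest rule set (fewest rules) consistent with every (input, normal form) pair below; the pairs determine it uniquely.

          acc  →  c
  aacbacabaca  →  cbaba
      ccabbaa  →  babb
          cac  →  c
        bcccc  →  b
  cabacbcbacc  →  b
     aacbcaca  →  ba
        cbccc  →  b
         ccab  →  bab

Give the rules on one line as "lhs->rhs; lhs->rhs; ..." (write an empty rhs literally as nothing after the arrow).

aa->; ac->; bc->c; cc->b

  | acc => c
  | aacbacabaca => cbacabaca => cbabaca => cbaba
  | ccabbaa => babbaa => babb
  | cac => c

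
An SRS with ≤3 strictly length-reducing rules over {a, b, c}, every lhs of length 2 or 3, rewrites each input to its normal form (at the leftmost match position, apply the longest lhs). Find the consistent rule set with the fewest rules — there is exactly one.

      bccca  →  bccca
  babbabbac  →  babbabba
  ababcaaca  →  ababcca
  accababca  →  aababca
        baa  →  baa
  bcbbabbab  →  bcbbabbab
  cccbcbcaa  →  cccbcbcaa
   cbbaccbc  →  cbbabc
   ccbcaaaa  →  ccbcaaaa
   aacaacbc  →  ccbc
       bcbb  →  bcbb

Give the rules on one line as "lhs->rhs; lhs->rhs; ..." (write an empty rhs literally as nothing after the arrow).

  | bccca
  | babbabbac => babbabba
  | ababcaaca => ababcca
  | accababca => acababca => aababca

aac->c; ac->a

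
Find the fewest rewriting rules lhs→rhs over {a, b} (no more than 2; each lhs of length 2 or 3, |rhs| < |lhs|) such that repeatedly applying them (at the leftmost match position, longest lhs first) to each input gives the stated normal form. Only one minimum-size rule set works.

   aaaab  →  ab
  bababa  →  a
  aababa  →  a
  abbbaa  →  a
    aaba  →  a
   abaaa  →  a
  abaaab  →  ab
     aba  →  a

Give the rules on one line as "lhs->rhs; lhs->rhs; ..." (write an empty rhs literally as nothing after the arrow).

aa->a; ba->a

  | aaaab => aaab => aab => ab
  | bababa => ababa => aaba => aba => aa => a
  | aababa => ababa => aaba => aba => aa => a
  | abbbaa => abbaa => abaa => aaa => aa => a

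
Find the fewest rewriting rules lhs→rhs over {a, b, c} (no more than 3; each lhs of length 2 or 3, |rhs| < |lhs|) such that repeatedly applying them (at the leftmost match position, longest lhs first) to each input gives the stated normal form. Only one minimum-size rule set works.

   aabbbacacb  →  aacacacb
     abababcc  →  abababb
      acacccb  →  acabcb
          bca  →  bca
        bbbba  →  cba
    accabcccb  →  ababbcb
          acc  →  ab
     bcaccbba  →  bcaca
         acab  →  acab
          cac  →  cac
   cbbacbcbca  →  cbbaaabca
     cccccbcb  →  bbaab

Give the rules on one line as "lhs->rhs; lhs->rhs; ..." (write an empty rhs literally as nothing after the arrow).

bbb->c; cbc->aa; cc->b

  | aabbbacacb => aacacacb
  | abababcc => abababb
  | acacccb => acabcb
  | bca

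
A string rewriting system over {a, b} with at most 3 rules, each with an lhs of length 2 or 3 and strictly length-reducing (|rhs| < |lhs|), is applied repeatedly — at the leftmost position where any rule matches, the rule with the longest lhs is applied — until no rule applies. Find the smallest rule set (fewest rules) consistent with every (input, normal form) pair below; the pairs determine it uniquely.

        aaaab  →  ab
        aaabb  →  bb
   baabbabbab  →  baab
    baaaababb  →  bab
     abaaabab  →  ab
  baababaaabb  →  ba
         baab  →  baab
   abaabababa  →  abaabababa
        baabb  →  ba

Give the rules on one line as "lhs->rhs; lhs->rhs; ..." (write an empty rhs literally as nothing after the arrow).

  | aaaab => ab
  | aaabb => bb
  | baabbabbab => baabbab => baab
  | baaaababb => bababb => bab

aaa->; abb->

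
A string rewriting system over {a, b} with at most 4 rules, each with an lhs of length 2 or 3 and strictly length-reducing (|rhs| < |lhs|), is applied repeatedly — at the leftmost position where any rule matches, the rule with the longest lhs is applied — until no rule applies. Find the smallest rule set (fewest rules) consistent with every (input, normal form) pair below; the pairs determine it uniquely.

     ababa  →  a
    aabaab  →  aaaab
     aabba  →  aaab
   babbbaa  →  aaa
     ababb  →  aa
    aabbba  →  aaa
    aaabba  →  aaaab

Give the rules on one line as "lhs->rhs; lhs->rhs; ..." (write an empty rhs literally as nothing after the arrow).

  | ababa => aba => a
  | aabaab => aaaab
  | aabba => aaab
  | babbbaa => bbbaa => abaa => aaa

ba->; baa->aa; bb->a; bba->ab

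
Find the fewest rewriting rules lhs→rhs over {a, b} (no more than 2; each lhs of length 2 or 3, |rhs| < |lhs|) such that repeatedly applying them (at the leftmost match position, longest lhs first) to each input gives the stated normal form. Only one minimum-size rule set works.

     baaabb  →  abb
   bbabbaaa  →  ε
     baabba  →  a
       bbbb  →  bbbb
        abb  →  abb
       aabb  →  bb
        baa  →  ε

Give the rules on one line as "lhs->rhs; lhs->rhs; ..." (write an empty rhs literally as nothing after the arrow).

  | baaabb => aaabb => abb
  | bbabbaaa => babbaaa => abbaaa => abaaa => aaaa => aa => ε
  | baabba => aabba => bba => ba => a
  | bbbb

aa->; ba->a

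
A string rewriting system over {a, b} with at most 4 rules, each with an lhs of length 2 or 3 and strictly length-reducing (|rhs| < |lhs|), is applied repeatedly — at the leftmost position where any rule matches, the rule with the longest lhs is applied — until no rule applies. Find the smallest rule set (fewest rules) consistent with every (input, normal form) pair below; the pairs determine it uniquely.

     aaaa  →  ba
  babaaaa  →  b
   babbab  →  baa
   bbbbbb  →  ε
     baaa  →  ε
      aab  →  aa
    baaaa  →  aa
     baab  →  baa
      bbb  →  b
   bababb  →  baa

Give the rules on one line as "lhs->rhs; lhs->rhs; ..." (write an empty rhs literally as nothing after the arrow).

aaa->b; ab->a; bb->; bba->aa

  | aaaa => ba
  | babaaaa => baaaaa => bbaa => aaa => b
  | babbab => babab => baab => baa
  | bbbbbb => bbbb => bb => ε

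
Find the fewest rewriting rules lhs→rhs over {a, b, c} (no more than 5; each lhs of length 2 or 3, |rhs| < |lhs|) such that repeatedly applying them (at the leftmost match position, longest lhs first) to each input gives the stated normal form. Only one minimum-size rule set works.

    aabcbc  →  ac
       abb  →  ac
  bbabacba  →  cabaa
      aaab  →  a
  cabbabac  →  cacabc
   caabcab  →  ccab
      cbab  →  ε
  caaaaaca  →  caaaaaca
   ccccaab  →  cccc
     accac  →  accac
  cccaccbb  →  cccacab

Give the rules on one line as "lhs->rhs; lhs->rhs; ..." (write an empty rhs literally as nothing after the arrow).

  | aabcbc => cbc => ac
  | abb => ac
  | bbabacba => cabacba => cabcba => cabaa
  | aaab => a

aab->; bac->bc; bb->c; cb->a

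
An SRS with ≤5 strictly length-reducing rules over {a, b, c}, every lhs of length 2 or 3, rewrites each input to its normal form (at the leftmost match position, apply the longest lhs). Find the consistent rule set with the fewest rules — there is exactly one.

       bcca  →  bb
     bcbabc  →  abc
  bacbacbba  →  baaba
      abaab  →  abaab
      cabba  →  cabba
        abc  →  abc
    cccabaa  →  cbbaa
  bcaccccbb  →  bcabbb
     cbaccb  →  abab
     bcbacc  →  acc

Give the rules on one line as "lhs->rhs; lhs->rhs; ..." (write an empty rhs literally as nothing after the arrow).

bcb->; cba->ab; cca->b; ccb->ab

  | bcca => bb
  | bcbabc => abc
  | bacbacbba => baabcbba => baaba
  | abaab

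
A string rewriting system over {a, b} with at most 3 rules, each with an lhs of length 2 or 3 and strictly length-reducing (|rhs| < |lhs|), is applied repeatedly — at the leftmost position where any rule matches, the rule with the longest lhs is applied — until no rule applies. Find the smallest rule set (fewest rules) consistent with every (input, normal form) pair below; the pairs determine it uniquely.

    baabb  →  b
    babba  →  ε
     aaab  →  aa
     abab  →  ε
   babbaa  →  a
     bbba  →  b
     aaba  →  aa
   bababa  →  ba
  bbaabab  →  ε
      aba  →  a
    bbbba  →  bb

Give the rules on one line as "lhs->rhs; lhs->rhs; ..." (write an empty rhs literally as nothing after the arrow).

  | baabb => bab => b
  | babba => bba => ε
  | aaab => aa
  | abab => ab => ε

ab->; bba->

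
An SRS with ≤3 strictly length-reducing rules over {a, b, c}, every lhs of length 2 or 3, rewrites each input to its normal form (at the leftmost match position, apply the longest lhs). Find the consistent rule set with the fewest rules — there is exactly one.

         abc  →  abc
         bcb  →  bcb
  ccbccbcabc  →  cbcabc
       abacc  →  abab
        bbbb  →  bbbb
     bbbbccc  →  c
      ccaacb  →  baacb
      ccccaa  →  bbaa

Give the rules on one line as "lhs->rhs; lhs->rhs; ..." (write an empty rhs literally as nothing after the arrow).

bbc->; cc->b

  | abc
  | bcb
  | ccbccbcabc => bbccbcabc => cbcabc
  | abacc => abab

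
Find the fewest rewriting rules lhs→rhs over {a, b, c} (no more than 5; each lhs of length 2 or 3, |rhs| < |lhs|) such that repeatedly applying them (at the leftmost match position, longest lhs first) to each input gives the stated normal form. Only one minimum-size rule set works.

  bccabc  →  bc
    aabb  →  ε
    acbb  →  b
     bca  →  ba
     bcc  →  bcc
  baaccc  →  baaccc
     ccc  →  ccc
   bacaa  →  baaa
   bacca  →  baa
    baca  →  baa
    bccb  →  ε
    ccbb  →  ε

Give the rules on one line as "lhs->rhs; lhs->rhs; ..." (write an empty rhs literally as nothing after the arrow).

  | bccabc => bcabc => babc => bc
  | aabb => ab => ε
  | acbb => abb => b
  | bca => ba

ab->; bb->; ca->a; cb->b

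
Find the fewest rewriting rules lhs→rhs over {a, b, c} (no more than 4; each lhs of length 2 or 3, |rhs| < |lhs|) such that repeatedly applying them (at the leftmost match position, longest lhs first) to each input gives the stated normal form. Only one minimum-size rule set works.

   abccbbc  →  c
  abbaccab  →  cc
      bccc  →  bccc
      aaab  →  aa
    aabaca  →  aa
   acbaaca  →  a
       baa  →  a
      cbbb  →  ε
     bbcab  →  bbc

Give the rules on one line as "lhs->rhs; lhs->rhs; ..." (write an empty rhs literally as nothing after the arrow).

  | abccbbc => ccbbc => cac => c
  | abbaccab => baccab => ccab => cc
  | bccc
  | aaab => aa

ab->; ac->; ba->; cbb->a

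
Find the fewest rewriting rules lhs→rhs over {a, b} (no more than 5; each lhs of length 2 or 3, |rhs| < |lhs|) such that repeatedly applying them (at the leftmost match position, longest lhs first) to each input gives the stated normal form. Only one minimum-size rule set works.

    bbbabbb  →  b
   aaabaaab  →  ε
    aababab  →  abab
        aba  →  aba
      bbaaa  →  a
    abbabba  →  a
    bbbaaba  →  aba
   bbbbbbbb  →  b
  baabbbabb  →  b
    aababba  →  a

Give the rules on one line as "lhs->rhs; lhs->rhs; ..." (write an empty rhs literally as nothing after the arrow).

  | bbbabbb => bbabbb => bbb => bb => b
  | aaabaaab => aabaaab => aaab => aab => ε
  | aababab => abab
  | aba

aa->a; aab->; bb->b; bba->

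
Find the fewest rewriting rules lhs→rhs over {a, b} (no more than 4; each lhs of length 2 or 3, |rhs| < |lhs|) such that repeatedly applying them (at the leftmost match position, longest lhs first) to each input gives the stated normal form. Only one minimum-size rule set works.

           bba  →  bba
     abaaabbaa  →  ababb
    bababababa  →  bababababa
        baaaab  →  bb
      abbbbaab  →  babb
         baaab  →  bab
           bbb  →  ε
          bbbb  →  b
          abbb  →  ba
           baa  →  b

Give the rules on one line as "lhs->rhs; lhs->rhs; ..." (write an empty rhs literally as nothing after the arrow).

  | bba
  | abaaabbaa => ababbaa => ababb
  | bababababa
  | baaaab => baab => bb

aa->; aaa->ba; baa->b; bbb->aa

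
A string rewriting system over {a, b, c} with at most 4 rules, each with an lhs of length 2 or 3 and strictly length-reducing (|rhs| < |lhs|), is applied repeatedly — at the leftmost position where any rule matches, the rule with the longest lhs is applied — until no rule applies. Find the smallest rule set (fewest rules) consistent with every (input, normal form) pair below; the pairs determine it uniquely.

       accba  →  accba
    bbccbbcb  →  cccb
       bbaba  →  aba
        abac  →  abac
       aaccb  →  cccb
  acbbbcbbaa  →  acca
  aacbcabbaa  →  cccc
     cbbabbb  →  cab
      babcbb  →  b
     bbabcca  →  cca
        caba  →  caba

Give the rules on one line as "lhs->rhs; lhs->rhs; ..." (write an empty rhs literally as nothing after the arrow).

  | accba
  | bbccbbcb => ccbbcb => cccb
  | bbaba => aba
  | abac

aa->c; baa->b; bb->; bc->a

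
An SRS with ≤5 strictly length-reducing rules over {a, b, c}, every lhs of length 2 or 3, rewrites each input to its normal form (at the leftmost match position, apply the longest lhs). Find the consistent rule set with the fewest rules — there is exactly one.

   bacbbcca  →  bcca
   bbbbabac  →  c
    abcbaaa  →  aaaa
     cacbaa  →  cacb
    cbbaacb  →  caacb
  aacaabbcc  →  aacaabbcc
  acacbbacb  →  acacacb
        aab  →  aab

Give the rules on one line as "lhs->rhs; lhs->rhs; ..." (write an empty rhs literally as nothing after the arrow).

aba->; ba->b; bba->a; bcb->

  | bacbbcca => bcbbcca => bcca
  | bbbbabac => bbabac => abac => c
  | abcbaaa => aaaa
  | cacbaa => cacba => cacb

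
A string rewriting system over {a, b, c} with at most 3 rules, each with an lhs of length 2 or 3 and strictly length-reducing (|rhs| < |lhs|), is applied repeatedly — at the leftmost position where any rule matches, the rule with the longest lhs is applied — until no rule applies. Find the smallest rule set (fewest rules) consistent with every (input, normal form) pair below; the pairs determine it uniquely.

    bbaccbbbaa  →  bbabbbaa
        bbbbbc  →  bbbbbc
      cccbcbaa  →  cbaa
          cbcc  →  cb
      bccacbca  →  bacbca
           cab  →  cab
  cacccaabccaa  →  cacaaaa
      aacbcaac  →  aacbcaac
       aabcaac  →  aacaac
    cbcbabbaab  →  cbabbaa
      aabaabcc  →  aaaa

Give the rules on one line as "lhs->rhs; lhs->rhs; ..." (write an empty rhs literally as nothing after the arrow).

  | bbaccbbbaa => bbabbbaa
  | bbbbbc
  | cccbcbaa => cbcbaa => cbaa
  | cbcc => cb

aab->aa; bcb->b; cc->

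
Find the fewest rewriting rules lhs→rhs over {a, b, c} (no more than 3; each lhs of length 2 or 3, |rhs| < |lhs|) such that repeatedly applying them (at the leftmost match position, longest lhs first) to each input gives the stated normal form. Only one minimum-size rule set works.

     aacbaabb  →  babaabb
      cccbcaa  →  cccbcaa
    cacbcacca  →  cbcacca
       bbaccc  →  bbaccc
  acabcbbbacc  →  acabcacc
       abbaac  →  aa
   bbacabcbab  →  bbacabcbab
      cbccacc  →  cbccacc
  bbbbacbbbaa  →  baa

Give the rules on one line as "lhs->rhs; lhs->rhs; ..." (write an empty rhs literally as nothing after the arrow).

  | aacbaabb => babaabb
  | cccbcaa
  | cacbcacca => cbcacca
  | bbaccc

aac->ba; acb->b; bbb->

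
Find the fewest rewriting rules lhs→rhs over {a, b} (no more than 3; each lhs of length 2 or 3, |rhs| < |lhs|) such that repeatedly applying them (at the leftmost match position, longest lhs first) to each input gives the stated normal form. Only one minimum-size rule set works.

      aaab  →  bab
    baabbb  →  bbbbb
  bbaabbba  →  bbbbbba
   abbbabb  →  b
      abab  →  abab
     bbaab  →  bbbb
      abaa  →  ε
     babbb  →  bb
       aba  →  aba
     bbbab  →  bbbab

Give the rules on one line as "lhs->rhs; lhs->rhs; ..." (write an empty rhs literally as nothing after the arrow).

  | aaab => bab
  | baabbb => bbbbb
  | bbaabbba => bbbbbba
  | abbbabb => babb => b

aa->b; abb->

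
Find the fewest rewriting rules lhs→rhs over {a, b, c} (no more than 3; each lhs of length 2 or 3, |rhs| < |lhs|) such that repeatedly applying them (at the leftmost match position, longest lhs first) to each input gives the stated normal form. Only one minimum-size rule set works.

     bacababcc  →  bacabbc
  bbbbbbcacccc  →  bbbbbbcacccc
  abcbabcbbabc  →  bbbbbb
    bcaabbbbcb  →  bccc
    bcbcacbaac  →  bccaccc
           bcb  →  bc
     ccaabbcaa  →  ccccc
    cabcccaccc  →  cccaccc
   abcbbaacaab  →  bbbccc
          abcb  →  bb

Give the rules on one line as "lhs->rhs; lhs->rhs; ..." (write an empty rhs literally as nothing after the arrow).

aa->c; abc->b; cb->c

  | bacababcc => bacabbc
  | bbbbbbcacccc
  | abcbabcbbabc => bbabcbbabc => bbbbbabc => bbbbbb
  | bcaabbbbcb => bccbbbbcb => bccbbbcb => bccbbcb => bccbcb => bcccb => bccc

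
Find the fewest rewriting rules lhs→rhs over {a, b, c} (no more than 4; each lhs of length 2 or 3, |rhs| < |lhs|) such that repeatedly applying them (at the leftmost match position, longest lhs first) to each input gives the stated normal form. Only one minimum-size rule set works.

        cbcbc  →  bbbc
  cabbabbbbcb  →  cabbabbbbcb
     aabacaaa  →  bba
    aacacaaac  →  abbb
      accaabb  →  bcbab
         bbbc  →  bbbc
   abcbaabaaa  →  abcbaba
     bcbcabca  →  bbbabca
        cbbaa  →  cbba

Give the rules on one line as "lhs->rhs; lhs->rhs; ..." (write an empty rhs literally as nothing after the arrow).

aab->ba; ac->b; baa->ba; cbc->bb

  | cbcbc => bbbc
  | cabbabbbbcb
  | aabacaaa => baacaaa => bacaaa => bbaaa => bbaa => bba
  | aacacaaac => abacaaac => abbaaac => abbaac => abbac => abbb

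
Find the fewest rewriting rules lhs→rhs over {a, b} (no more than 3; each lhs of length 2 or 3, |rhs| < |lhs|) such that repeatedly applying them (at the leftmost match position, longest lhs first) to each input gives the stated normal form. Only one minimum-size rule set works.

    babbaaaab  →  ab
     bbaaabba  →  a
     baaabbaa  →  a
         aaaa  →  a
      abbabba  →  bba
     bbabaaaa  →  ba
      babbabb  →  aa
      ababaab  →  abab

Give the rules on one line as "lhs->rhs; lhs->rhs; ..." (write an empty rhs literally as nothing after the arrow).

aaa->; abb->aa; baa->

  | babbaaaab => baaaaaab => aaaab => ab
  | bbaaabba => babba => baaa => a
  | baaabbaa => abbaa => aaaa => a
  | aaaa => a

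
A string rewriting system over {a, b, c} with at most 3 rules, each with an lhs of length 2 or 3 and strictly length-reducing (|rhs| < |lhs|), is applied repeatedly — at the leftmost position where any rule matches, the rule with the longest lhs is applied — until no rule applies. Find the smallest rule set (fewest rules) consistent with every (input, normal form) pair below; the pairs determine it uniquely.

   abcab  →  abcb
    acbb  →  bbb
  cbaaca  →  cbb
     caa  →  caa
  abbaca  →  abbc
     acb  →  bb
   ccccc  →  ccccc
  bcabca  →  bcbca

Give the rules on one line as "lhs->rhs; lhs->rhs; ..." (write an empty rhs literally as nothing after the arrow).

ac->b; aca->c; cab->cb

  | abcab => abcb
  | acbb => bbb
  | cbaaca => cbac => cbb
  | caa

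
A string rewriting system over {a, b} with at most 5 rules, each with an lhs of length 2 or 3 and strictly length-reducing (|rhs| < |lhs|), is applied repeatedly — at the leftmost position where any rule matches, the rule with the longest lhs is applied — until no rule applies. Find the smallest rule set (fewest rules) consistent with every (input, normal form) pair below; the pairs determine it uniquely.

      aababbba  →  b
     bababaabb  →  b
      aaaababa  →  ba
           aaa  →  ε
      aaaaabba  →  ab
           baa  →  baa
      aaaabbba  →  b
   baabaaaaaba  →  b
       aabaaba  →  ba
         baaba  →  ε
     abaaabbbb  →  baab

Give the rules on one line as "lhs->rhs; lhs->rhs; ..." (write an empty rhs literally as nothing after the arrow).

aaa->; aba->b; bab->; bb->b

  | aababbba => abbbba => abbba => abba => aba => b
  | bababaabb => abaabb => babb => b
  | aaaababa => ababa => bba => ba
  | aaa => ε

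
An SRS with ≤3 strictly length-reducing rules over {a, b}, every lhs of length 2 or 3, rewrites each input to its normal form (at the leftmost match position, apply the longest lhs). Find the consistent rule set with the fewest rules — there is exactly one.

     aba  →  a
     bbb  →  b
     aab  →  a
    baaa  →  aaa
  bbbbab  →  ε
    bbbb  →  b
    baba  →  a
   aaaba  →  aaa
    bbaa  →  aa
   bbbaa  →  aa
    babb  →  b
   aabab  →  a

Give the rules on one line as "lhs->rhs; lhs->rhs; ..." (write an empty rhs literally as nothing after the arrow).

ab->; ba->a; bb->b

  | aba => a
  | bbb => bb => b
  | aab => a
  | baaa => aaa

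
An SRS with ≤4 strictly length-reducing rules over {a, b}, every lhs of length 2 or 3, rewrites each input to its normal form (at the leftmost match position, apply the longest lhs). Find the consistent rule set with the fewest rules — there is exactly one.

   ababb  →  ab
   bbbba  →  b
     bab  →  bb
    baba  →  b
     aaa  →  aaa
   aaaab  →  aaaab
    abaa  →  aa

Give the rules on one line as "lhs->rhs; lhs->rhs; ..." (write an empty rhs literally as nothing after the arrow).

  | ababb => abbb => ab
  | bbbba => bba => b
  | bab => bb
  | baba => bba => b

ba->; bab->bb; bbb->b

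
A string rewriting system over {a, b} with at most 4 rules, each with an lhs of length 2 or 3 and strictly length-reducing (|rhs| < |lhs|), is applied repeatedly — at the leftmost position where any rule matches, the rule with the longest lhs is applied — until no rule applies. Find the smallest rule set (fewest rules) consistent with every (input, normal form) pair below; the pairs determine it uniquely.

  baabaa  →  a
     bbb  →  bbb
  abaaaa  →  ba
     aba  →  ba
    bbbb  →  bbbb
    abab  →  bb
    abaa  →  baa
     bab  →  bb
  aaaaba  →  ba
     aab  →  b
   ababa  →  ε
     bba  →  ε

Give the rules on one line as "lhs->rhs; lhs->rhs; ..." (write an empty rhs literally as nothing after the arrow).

  | baabaa => babaa => bbaa => a
  | bbb
  | abaaaa => baaaa => ba
  | aba => ba

aaa->; ab->b; bba->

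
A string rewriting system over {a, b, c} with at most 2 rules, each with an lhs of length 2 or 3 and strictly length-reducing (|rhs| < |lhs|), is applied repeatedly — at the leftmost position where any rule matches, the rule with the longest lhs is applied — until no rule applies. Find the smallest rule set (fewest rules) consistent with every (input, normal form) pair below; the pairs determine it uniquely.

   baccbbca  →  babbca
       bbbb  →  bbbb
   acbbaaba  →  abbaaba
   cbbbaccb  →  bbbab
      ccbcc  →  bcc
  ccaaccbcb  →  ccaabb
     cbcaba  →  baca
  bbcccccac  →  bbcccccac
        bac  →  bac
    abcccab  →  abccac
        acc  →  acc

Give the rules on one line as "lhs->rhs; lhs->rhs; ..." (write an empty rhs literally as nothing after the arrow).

  | baccbbca => bacbbca => babbca
  | bbbb
  | acbbaaba => abbaaba
  | cbbbaccb => bbbaccb => bbbacb => bbbab

cab->ac; cb->b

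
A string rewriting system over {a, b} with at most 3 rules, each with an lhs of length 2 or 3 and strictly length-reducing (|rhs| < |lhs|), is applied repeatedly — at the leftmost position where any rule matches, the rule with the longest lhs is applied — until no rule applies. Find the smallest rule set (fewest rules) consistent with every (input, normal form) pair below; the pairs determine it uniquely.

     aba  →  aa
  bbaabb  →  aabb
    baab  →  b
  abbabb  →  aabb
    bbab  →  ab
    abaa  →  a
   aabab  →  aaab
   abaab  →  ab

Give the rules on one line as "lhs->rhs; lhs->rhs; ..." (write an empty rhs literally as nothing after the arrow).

ba->a; baa->; bba->a

  | aba => aa
  | bbaabb => aabb
  | baab => b
  | abbabb => aabb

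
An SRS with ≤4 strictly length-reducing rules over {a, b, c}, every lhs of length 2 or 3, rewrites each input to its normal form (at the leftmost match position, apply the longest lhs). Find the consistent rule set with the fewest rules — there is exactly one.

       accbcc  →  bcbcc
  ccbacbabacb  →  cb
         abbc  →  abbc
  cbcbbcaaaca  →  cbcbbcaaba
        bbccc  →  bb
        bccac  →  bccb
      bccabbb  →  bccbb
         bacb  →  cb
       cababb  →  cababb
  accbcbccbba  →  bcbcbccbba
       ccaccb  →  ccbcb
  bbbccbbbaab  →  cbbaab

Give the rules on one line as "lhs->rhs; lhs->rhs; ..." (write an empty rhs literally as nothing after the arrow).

  | accbcc => bcbcc
  | ccbacbabacb => ccbbbabacb => cccbabacb => babacb => babbb => bacb => bbb => cb
  | abbc
  | cbcbbcaaaca => cbcbbcaaba

ac->b; bbb->cb; ccc->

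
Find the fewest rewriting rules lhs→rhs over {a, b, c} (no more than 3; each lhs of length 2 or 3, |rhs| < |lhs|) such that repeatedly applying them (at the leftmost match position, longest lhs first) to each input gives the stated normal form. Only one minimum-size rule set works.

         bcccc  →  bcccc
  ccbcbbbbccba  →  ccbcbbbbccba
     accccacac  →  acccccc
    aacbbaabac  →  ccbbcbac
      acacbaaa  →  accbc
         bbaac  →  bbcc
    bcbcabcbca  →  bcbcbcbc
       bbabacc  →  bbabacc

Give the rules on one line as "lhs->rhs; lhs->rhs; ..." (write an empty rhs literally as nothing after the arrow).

aa->c; ca->c

  | bcccc
  | ccbcbbbbccba
  | accccacac => acccccac => acccccc
  | aacbbaabac => ccbbaabac => ccbbcbac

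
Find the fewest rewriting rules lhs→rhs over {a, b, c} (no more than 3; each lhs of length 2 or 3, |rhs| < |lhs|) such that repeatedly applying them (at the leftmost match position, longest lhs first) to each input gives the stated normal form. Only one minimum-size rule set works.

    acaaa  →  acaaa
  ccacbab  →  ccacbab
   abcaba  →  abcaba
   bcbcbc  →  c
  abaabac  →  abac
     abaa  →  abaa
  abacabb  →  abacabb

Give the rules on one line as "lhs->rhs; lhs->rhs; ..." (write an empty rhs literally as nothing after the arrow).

  | acaaa
  | ccacbab
  | abcaba
  | bcbcbc => abcbc => aabc => c

aab->; bcb->ab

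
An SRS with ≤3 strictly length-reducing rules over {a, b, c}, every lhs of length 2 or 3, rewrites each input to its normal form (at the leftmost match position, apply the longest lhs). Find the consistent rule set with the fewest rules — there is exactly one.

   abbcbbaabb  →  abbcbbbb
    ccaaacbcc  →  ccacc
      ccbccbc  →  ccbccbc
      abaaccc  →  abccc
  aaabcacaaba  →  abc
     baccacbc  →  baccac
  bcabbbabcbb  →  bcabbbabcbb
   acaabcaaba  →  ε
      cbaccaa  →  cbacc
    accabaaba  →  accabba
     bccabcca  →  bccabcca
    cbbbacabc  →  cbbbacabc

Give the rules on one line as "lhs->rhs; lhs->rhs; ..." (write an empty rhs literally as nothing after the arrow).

aa->; acb->a

  | abbcbbaabb => abbcbbbb
  | ccaaacbcc => ccacbcc => ccacc
  | ccbccbc
  | abaaccc => abccc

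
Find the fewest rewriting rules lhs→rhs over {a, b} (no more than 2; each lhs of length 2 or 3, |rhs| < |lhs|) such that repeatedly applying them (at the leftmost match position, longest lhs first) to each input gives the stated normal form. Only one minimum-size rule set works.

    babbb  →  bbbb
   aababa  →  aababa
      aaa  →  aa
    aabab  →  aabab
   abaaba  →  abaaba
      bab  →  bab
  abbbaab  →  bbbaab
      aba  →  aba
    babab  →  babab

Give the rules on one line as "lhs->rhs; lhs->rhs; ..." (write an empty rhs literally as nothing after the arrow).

aaa->aa; abb->bb

  | babbb => bbbb
  | aababa
  | aaa => aa
  | aabab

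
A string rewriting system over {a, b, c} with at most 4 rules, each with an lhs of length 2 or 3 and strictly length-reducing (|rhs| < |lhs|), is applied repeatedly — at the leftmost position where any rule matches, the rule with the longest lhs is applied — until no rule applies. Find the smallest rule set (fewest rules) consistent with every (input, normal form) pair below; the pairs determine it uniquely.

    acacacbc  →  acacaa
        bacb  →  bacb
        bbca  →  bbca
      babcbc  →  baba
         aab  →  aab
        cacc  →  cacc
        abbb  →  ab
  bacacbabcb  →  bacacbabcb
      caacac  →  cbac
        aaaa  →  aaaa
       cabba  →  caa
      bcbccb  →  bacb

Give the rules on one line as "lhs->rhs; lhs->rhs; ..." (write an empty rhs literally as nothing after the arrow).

aac->b; abb->a; cbc->a

  | acacacbc => acacaa
  | bacb
  | bbca
  | babcbc => baba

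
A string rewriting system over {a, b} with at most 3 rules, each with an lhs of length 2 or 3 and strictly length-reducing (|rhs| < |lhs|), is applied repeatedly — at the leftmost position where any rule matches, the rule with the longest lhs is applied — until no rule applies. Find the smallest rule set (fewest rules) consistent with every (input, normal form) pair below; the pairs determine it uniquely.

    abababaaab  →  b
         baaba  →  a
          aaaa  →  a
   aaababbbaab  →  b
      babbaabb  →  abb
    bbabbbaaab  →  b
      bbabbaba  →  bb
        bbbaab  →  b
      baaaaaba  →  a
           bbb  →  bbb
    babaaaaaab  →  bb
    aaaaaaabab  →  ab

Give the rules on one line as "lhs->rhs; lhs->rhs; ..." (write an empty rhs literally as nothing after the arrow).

aa->b; ba->; bba->ab

  | abababaaab => ababaaab => abaaab => aaab => bab => b
  | baaba => aba => a
  | aaaa => baa => a
  | aaababbbaab => bababbbaab => babbbaab => bbbaab => babab => bab => b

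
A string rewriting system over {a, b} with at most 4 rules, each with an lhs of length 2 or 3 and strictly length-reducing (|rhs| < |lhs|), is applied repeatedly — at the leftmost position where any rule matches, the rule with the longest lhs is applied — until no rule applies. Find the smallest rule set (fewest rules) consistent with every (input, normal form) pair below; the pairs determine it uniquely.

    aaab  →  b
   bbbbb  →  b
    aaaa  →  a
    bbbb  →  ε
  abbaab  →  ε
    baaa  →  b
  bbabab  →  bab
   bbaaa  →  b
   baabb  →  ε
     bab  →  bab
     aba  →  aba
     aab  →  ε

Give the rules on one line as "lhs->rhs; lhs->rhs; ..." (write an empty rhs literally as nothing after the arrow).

aa->b; aaa->; bb->; bba->

  | aaab => b
  | bbbbb => bbb => b
  | aaaa => a
  | bbbb => bb => ε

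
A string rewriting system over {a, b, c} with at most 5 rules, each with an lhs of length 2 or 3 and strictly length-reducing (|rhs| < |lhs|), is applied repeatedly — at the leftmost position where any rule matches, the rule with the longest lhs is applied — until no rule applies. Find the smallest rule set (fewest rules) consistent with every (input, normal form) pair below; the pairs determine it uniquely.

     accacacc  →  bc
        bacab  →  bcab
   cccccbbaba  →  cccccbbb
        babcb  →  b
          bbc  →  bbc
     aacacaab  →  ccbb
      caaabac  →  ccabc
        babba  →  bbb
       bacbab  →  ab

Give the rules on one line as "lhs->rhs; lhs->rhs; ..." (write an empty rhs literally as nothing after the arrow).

aa->c; ac->b; ba->b; bcb->

  | accacacc => bcacacc => bcbacc => acc => bc
  | bacab => bcab
  | cccccbbaba => cccccbbba => cccccbbb
  | babcb => bbcb => b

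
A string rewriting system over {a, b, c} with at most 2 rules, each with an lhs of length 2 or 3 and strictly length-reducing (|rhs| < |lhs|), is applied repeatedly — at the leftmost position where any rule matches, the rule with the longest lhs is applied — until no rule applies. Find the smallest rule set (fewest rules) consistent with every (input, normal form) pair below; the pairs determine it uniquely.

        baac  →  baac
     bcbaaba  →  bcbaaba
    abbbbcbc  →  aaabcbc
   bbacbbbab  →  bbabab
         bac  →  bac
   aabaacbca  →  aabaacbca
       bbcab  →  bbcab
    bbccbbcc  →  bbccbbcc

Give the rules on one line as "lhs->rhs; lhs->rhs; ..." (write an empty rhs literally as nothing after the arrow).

bbb->aa; caa->b

  | baac
  | bcbaaba
  | abbbbcbc => aaabcbc
  | bbacbbbab => bbacaaab => bbabab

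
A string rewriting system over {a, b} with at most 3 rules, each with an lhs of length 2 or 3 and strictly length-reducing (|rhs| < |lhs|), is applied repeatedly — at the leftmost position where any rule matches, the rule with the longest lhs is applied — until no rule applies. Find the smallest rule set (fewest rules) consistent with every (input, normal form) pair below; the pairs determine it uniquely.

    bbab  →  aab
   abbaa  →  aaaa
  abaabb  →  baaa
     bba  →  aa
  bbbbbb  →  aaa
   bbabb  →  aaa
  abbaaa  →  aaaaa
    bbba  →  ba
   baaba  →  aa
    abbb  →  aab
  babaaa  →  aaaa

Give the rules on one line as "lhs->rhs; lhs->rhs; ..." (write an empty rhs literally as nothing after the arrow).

  | bbab => aab
  | abbaa => aaaa
  | abaabb => baabb => baaa
  | bba => aa

aba->ba; bb->a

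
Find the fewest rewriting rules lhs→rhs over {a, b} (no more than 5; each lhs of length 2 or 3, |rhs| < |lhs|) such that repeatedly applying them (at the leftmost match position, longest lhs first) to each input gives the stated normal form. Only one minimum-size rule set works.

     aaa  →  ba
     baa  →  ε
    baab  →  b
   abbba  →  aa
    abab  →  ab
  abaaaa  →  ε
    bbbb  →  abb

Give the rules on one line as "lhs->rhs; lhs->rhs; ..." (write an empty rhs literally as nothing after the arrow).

aaa->ba; aba->a; baa->; bbb->ab

  | aaa => ba
  | baa => ε
  | baab => b
  | abbba => aaba => aa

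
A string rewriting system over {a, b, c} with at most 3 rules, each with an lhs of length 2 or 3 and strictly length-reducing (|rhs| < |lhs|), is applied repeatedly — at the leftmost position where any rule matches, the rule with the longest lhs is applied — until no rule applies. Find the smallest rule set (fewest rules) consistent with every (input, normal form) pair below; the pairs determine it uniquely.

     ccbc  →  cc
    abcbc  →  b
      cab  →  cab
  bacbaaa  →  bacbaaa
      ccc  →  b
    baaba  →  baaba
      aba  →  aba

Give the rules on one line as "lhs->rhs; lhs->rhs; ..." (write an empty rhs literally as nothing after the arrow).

  | ccbc => cc
  | abcbc => bbc => b
  | cab
  | bacbaaa

abc->b; bc->; ccc->b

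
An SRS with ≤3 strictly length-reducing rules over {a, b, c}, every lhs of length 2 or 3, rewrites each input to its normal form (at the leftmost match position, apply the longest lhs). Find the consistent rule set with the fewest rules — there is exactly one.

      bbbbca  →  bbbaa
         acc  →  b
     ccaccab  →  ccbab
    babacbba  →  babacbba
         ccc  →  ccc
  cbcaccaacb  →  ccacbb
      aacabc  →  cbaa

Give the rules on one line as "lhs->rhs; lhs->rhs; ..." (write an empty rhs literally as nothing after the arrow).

  | bbbbca => bbbaa
  | acc => b
  | ccaccab => ccbab
  | babacbba

aac->cb; acc->b; bc->a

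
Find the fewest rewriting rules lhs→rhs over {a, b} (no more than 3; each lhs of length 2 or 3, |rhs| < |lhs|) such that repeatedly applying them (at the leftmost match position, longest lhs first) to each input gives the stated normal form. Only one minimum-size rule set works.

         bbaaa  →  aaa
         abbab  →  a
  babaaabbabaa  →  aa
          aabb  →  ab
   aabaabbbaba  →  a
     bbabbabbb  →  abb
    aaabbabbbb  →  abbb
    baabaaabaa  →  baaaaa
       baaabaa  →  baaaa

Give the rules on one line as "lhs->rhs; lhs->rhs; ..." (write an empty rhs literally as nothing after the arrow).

aab->a; aba->b; bba->a

  | bbaaa => aaa
  | abbab => aab => a
  | babaaabbabaa => bbaabbabaa => aabbabaa => ababaa => bbaa => aa
  | aabb => ab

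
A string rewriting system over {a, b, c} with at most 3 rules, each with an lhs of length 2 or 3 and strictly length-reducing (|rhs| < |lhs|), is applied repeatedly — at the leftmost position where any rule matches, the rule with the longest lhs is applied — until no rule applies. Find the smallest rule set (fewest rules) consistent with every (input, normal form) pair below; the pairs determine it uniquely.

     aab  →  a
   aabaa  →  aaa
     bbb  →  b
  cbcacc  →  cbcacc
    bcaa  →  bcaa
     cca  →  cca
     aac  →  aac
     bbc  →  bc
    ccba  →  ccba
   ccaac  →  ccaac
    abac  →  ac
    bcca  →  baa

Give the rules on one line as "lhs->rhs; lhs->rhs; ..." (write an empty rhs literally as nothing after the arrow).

  | aab => a
  | aabaa => aaa
  | bbb => bb => b
  | cbcacc

ab->; bb->b; bcc->ba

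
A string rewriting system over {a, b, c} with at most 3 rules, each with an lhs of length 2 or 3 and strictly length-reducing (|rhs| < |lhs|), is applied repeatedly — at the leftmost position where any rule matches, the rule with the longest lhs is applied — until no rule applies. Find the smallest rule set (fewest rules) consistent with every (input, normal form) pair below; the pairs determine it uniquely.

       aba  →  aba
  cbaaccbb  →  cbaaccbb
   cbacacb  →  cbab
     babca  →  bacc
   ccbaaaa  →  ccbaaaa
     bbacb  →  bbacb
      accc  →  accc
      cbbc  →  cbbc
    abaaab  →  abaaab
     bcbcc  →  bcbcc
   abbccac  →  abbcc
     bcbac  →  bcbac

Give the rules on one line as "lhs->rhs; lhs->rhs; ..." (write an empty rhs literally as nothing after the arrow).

bca->cc; cac->; cca->c

  | aba
  | cbaaccbb
  | cbacacb => cbab
  | babca => bacc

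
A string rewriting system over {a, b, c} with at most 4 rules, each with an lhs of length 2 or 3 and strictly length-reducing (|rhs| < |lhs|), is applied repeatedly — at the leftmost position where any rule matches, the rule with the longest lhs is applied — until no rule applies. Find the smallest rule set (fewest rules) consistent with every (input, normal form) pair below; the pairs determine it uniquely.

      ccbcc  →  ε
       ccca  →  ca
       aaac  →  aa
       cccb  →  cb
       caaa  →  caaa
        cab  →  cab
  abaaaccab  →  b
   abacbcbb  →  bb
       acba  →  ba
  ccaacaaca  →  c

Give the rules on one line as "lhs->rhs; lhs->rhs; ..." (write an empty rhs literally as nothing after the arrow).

ac->; aca->cc; bc->c; cc->

  | ccbcc => bcc => cc => ε
  | ccca => ca
  | aaac => aa
  | cccb => cb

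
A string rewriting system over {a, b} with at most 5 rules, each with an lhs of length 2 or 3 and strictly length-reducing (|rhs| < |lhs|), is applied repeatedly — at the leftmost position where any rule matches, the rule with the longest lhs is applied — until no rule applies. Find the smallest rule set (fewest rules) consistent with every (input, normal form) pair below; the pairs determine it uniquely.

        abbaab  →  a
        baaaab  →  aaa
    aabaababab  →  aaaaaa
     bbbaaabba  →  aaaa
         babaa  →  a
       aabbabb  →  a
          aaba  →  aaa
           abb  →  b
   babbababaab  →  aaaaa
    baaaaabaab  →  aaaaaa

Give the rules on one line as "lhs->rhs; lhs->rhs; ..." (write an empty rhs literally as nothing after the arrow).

  | abbaab => baab => ab => a
  | baaaab => aaab => aaa
  | aabaababab => aaaababab => aaaaabab => aaaaaab => aaaaaa
  | bbbaaabba => abaaabba => aaaabba => aaaba => aaaa

ab->a; abb->b; ba->; bb->a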